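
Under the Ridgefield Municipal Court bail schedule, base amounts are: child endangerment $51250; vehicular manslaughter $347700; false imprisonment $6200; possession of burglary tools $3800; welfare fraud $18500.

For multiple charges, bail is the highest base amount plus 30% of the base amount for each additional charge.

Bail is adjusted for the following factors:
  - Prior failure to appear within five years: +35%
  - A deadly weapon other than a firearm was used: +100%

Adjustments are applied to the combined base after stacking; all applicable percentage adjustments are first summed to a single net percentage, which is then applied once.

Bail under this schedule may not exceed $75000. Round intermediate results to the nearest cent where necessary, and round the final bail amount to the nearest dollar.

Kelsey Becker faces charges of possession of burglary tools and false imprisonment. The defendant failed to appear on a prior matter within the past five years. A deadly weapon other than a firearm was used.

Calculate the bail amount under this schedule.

$17249

Base amounts from the schedule: possession of burglary tools $3800; false imprisonment $6200.
Stacking rule: highest base plus 30% of each additional charge. Highest is false imprisonment at $6200. Additional: $3800 × 30% = $1140. Combined base = $6200 + $1140 = $7340.
Net percentage adjustment: +35% +100% = +135%. $7340 × 2.35 = $17249.
$17249 is within the $75000 maximum.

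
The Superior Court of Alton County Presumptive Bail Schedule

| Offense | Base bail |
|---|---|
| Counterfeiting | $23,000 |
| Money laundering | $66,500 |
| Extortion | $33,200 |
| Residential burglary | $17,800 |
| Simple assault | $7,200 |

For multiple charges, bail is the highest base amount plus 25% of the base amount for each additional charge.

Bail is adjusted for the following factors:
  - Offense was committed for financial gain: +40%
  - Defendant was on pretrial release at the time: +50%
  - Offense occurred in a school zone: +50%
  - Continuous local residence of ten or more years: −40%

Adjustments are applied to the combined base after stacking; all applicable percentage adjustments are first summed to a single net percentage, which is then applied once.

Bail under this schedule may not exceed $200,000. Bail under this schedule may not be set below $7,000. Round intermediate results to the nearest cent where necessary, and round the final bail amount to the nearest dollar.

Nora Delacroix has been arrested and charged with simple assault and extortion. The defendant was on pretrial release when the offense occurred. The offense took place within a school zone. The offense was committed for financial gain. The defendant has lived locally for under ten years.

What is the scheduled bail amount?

$84,000

Base amounts from the schedule: simple assault $7,200; extortion $33,200.
Stacking rule: highest base plus 25% of each additional charge. Highest is extortion at $33,200. Additional: $7,200 × 25% = $1,800. Combined base = $33,200 + $1,800 = $35,000.
Net percentage adjustment: +40% +50% +50% = +140%. $35,000 × 2.4 = $84,000.
$84,000 is within the $200,000 maximum.
$84,000 is at or above the $7,000 minimum.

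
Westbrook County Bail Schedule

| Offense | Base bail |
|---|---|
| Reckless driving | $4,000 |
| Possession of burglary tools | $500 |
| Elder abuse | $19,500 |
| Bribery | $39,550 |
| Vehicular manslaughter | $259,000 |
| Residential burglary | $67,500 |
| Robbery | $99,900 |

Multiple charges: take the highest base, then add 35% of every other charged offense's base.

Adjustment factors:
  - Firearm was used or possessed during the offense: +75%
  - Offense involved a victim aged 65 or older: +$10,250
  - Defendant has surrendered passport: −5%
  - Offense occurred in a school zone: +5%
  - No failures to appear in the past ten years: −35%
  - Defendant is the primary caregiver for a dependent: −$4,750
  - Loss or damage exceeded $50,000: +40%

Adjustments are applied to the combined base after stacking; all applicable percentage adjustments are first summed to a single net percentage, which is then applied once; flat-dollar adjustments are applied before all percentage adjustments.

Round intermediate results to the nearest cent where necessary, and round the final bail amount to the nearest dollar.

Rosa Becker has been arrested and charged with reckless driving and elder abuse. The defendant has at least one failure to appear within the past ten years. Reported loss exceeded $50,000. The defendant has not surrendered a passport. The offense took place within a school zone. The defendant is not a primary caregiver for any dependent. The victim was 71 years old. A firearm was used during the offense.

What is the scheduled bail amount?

Base amounts from the schedule: reckless driving $4,000; elder abuse $19,500.
Stacking rule: highest base plus 35% of each additional charge. Highest is elder abuse at $19,500. Additional: $4,000 × 35% = $1,400. Combined base = $19,500 + $1,400 = $20,900.
Offense involved a victim aged 65 or older (+$10,250 flat): $20,900 + $10,250 = $31,150.
Net percentage adjustment: +75% +5% +40% = +120%. $31,150 × 2.2 = $68,530.

$68,530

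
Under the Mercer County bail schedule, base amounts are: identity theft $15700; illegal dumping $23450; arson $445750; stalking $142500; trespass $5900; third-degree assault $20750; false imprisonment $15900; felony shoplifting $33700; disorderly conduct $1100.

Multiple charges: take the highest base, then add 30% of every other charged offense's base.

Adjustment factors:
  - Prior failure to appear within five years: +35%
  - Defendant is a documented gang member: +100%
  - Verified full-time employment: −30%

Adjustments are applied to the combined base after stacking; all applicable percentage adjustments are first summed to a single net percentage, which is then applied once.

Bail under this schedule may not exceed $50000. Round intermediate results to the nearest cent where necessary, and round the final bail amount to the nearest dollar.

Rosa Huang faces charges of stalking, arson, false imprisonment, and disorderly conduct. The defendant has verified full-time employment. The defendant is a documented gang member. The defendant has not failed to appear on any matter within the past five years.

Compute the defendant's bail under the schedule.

$50000

Base amounts from the schedule: stalking $142500; arson $445750; false imprisonment $15900; disorderly conduct $1100.
Stacking rule: highest base plus 30% of each additional charge. Highest is arson at $445750. Additional: $142500 × 30% = $42750; $15900 × 30% = $4770; $1100 × 30% = $330. Combined base = $445750 + $47850 = $493600.
Net percentage adjustment: +100% −30% = +70%. $493600 × 1.7 = $839120.
Result $839120 exceeds the maximum of $50000; bail is capped at $50000.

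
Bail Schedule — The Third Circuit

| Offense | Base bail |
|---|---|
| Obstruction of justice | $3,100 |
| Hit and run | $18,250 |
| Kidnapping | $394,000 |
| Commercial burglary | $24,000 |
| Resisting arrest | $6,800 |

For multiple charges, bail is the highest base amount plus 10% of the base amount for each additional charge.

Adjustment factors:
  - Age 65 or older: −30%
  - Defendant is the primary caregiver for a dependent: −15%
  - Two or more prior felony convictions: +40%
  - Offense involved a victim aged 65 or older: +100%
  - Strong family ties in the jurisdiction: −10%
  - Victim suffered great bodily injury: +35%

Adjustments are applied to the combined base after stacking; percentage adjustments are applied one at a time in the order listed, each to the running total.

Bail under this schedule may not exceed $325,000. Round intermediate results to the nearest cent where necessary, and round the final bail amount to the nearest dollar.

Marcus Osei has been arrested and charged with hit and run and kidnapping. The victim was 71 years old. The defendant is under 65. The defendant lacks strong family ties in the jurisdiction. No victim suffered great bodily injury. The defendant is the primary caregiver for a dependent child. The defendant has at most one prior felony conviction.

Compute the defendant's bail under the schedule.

Base amounts from the schedule: hit and run $18,250; kidnapping $394,000.
Stacking rule: highest base plus 10% of each additional charge. Highest is kidnapping at $394,000. Additional: $18,250 × 10% = $1,825. Combined base = $394,000 + $1,825 = $395,825.
Defendant is the primary caregiver for a dependent (−15%): $395,825 × 0.85 = $336,451.25.
Offense involved a victim aged 65 or older (+100%): $336,451.25 × 2 = $672,902.50.
Result $672,902.50 exceeds the maximum of $325,000; bail is capped at $325,000.

$325,000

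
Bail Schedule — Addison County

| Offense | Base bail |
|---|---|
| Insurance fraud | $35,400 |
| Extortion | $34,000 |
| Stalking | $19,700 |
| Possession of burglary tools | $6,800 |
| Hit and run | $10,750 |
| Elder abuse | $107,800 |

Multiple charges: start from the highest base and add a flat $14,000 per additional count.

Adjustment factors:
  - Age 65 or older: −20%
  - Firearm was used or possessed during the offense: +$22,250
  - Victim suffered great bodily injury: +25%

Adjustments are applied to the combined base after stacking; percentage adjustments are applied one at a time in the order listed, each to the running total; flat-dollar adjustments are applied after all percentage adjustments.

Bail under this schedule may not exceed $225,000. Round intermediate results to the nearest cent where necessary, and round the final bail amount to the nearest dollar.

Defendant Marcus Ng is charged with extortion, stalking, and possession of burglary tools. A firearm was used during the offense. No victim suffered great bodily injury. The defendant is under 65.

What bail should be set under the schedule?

$84,250

Base amounts from the schedule: extortion $34,000; stalking $19,700; possession of burglary tools $6,800.
Stacking rule: highest base plus $14,000 per additional charge. Highest is extortion at $34,000; 2 additional charges → +$28,000. Combined base = $62,000.
Firearm was used or possessed during the offense (+$22,250 flat): $62,000 + $22,250 = $84,250.
$84,250 is within the $225,000 maximum.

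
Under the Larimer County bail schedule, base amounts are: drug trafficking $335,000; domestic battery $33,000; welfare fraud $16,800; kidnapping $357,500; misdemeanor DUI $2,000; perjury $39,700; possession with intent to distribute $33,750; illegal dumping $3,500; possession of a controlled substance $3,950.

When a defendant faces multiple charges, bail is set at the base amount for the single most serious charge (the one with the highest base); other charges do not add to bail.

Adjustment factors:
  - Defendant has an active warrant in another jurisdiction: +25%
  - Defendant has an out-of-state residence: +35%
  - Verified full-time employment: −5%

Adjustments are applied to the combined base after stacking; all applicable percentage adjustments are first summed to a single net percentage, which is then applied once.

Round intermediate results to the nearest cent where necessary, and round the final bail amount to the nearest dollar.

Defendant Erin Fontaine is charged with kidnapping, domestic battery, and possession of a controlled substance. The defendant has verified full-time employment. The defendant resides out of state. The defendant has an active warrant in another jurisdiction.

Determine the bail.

$554,125

Base amounts from the schedule: kidnapping $357,500; domestic battery $33,000; possession of a controlled substance $3,950.
Stacking rule: use the highest base only. Highest is kidnapping at $357,500. Combined base = $357,500.
Net percentage adjustment: +25% +35% −5% = +55%. $357,500 × 1.55 = $554,125.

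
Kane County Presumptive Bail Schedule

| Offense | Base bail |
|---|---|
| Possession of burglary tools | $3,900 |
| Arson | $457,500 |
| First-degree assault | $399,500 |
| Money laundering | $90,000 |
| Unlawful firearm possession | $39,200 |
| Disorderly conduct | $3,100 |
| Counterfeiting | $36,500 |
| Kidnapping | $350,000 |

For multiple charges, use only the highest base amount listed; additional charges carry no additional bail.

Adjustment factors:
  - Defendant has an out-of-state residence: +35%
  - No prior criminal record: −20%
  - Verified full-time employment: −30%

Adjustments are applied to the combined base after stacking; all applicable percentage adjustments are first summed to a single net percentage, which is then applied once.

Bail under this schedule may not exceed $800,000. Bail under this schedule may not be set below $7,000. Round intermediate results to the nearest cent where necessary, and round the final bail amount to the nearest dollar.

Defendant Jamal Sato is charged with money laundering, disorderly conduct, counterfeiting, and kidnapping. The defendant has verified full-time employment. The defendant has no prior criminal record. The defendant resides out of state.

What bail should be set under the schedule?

$297,500

Base amounts from the schedule: money laundering $90,000; disorderly conduct $3,100; counterfeiting $36,500; kidnapping $350,000.
Stacking rule: use the highest base only. Highest is kidnapping at $350,000. Combined base = $350,000.
Net percentage adjustment: +35% −20% −30% = −15%. $350,000 × 0.85 = $297,500.
$297,500 is within the $800,000 maximum.
$297,500 is at or above the $7,000 minimum.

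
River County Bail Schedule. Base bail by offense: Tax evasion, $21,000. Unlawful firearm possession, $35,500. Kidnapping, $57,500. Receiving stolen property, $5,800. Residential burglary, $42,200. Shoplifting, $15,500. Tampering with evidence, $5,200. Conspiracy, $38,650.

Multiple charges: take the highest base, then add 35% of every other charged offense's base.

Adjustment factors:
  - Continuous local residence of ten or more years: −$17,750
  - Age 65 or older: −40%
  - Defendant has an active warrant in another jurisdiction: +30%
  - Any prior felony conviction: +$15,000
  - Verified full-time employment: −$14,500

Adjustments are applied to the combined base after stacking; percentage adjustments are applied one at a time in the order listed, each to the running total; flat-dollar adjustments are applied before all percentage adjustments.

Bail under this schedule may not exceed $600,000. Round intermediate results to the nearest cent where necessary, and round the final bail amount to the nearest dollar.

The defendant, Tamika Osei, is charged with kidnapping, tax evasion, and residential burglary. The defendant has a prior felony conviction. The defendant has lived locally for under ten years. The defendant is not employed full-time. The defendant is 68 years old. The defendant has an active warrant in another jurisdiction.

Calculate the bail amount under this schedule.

$73,804

Base amounts from the schedule: kidnapping $57,500; tax evasion $21,000; residential burglary $42,200.
Stacking rule: highest base plus 35% of each additional charge. Highest is kidnapping at $57,500. Additional: $21,000 × 35% = $7,350; $42,200 × 35% = $14,770. Combined base = $57,500 + $22,120 = $79,620.
Any prior felony conviction (+$15,000 flat): $79,620 + $15,000 = $94,620.
Age 65 or older (−40%): $94,620 × 0.6 = $56,772.
Defendant has an active warrant in another jurisdiction (+30%): $56,772 × 1.3 = $73,803.60.
$73,803.60 is within the $600,000 maximum.
Rounded to the nearest dollar: $73,804.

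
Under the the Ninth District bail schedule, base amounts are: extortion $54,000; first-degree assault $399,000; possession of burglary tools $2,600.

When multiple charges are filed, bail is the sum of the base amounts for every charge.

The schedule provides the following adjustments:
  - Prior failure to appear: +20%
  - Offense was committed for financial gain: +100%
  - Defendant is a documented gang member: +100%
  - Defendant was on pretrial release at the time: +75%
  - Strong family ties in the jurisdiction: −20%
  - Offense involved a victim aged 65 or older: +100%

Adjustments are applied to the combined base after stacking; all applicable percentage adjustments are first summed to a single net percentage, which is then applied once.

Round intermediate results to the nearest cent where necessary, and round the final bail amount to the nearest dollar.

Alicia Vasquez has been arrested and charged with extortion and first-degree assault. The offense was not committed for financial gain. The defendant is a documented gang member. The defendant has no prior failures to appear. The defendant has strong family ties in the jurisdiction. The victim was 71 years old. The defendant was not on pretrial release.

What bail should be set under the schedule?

Base amounts from the schedule: extortion $54,000; first-degree assault $399,000.
Stacking rule: sum of all bases. $54,000 + $399,000 = $453,000.
Net percentage adjustment: +100% −20% +100% = +180%. $453,000 × 2.8 = $1,268,400.

$1,268,400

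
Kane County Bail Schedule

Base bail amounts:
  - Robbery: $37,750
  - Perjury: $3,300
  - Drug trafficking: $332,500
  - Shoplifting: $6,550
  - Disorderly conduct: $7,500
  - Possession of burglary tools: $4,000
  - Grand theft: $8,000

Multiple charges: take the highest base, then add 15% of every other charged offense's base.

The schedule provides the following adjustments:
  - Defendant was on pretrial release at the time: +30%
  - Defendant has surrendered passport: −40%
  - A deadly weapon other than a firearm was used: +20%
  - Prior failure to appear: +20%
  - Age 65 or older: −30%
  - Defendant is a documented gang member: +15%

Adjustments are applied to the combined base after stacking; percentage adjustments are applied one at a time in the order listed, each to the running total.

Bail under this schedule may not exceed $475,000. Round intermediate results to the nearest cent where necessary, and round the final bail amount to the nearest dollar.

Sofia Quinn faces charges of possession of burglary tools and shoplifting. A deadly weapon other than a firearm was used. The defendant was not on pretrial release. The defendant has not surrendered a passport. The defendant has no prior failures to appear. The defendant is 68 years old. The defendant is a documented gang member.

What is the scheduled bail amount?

Base amounts from the schedule: possession of burglary tools $4,000; shoplifting $6,550.
Stacking rule: highest base plus 15% of each additional charge. Highest is shoplifting at $6,550. Additional: $4,000 × 15% = $600. Combined base = $6,550 + $600 = $7,150.
A deadly weapon other than a firearm was used (+20%): $7,150 × 1.2 = $8,580.
Age 65 or older (−30%): $8,580 × 0.7 = $6,006.
Defendant is a documented gang member (+15%): $6,006 × 1.15 = $6,906.90.
$6,906.90 is within the $475,000 maximum.
Rounded to the nearest dollar: $6,907.

$6,907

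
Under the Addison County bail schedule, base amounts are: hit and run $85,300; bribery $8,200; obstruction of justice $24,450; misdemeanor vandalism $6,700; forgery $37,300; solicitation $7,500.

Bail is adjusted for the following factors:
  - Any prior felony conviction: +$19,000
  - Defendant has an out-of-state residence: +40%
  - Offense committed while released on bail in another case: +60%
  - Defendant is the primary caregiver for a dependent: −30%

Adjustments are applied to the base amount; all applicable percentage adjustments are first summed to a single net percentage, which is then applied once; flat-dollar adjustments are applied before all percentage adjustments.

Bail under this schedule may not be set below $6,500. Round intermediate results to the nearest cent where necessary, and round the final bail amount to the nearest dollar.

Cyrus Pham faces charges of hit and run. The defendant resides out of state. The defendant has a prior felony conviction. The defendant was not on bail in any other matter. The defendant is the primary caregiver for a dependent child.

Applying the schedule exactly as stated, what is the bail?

$114,730

Base amounts from the schedule: hit and run $85,300.
Single charge. Combined base = $85,300.
Any prior felony conviction (+$19,000 flat): $85,300 + $19,000 = $104,300.
Net percentage adjustment: +40% −30% = +10%. $104,300 × 1.1 = $114,730.
$114,730 is at or above the $6,500 minimum.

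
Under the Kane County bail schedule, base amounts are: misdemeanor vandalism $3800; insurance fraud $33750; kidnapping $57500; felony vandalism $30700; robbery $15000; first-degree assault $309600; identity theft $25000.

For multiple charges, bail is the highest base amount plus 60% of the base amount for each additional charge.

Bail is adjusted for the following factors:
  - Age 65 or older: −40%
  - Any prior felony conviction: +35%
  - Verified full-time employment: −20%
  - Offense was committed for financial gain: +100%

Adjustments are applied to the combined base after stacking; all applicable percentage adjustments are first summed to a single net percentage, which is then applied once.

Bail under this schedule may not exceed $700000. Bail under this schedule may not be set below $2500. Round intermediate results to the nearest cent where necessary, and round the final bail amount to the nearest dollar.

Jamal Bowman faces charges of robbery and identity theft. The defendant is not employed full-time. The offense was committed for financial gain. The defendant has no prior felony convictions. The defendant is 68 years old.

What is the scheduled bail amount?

$54400

Base amounts from the schedule: robbery $15000; identity theft $25000.
Stacking rule: highest base plus 60% of each additional charge. Highest is identity theft at $25000. Additional: $15000 × 60% = $9000. Combined base = $25000 + $9000 = $34000.
Net percentage adjustment: −40% +100% = +60%. $34000 × 1.6 = $54400.
$54400 is within the $700000 maximum.
$54400 is at or above the $2500 minimum.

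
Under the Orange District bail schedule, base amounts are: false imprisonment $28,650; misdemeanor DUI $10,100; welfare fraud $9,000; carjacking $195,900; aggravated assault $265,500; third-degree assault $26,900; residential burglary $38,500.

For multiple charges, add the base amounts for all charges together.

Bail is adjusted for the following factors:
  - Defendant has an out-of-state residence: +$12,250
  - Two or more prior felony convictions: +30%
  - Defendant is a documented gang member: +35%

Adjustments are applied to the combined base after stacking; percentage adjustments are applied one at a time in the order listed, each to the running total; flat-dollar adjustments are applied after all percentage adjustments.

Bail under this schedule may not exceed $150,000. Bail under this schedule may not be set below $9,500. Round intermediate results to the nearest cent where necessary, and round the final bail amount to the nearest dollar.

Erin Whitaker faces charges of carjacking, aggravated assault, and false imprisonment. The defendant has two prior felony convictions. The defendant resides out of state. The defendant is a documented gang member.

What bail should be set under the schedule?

Base amounts from the schedule: carjacking $195,900; aggravated assault $265,500; false imprisonment $28,650.
Stacking rule: sum of all bases. $195,900 + $265,500 + $28,650 = $490,050.
Two or more prior felony convictions (+30%): $490,050 × 1.3 = $637,065.
Defendant is a documented gang member (+35%): $637,065 × 1.35 = $860,037.75.
Defendant has an out-of-state residence (+$12,250 flat): $860,037.75 + $12,250 = $872,287.75.
Result $872,287.75 exceeds the maximum of $150,000; bail is capped at $150,000.
$150,000 is at or above the $9,500 minimum.

$150,000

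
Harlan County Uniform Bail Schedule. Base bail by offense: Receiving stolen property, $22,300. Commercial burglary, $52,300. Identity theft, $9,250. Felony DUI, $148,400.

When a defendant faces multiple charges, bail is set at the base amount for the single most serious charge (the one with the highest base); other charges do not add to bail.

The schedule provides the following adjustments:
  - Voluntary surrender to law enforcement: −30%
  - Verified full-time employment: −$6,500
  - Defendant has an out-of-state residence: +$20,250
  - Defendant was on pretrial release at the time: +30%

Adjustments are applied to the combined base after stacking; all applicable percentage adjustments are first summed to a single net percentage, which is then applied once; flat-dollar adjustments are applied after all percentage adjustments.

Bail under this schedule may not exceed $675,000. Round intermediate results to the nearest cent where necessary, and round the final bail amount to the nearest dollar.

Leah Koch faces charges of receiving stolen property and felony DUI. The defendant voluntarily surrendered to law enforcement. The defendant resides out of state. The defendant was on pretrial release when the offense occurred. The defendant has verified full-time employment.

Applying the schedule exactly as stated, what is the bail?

$162,150

Base amounts from the schedule: receiving stolen property $22,300; felony DUI $148,400.
Stacking rule: use the highest base only. Highest is felony DUI at $148,400. Combined base = $148,400.
Net percentage adjustment: −30% +30% = +0%. $148,400 × 1 = $148,400.
Verified full-time employment (−$6,500 flat): $148,400 − $6,500 = $141,900.
Defendant has an out-of-state residence (+$20,250 flat): $141,900 + $20,250 = $162,150.
$162,150 is within the $675,000 maximum.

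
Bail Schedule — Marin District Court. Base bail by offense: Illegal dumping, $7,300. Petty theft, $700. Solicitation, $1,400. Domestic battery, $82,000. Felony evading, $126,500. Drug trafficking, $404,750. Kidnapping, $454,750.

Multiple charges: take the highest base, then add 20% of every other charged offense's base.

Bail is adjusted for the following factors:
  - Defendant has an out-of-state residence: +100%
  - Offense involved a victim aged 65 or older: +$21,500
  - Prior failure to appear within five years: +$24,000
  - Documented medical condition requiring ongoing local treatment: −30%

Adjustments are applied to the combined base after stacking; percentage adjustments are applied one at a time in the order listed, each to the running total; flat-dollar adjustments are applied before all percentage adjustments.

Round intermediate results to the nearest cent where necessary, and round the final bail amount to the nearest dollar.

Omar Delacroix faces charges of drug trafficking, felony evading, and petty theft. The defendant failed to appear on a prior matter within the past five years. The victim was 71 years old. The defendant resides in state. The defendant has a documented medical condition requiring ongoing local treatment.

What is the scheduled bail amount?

$332,983

Base amounts from the schedule: drug trafficking $404,750; felony evading $126,500; petty theft $700.
Stacking rule: highest base plus 20% of each additional charge. Highest is drug trafficking at $404,750. Additional: $126,500 × 20% = $25,300; $700 × 20% = $140. Combined base = $404,750 + $25,440 = $430,190.
Offense involved a victim aged 65 or older (+$21,500 flat): $430,190 + $21,500 = $451,690.
Prior failure to appear within five years (+$24,000 flat): $451,690 + $24,000 = $475,690.
Documented medical condition requiring ongoing local treatment (−30%): $475,690 × 0.7 = $332,983.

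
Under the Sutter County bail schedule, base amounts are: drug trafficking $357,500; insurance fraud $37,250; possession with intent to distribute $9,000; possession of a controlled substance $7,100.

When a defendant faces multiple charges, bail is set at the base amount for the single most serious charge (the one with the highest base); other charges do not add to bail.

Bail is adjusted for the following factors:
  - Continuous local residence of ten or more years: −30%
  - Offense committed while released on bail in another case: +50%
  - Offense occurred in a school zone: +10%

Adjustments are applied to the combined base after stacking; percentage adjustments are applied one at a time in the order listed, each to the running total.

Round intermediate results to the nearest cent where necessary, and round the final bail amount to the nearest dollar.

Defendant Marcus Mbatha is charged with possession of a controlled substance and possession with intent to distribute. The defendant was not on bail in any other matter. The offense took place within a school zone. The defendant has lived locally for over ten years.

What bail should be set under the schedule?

Base amounts from the schedule: possession of a controlled substance $7,100; possession with intent to distribute $9,000.
Stacking rule: use the highest base only. Highest is possession with intent to distribute at $9,000. Combined base = $9,000.
Continuous local residence of ten or more years (−30%): $9,000 × 0.7 = $6,300.
Offense occurred in a school zone (+10%): $6,300 × 1.1 = $6,930.

$6,930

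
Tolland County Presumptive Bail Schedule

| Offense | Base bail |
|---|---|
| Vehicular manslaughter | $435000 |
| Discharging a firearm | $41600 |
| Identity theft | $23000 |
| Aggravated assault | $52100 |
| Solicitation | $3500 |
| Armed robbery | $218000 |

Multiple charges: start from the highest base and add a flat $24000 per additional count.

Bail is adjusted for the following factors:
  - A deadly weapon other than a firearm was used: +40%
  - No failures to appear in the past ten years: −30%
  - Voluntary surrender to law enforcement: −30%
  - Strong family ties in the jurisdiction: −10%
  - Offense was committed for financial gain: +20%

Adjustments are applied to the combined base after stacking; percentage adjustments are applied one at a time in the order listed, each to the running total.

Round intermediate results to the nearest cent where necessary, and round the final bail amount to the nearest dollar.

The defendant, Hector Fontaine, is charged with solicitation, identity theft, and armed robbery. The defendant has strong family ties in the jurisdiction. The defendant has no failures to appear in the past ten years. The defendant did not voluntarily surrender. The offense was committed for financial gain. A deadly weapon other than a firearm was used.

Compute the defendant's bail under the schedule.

$281534

Base amounts from the schedule: solicitation $3500; identity theft $23000; armed robbery $218000.
Stacking rule: highest base plus $24000 per additional charge. Highest is armed robbery at $218000; 2 additional charges → +$48000. Combined base = $266000.
A deadly weapon other than a firearm was used (+40%): $266000 × 1.4 = $372400.
No failures to appear in the past ten years (−30%): $372400 × 0.7 = $260680.
Strong family ties in the jurisdiction (−10%): $260680 × 0.9 = $234612.
Offense was committed for financial gain (+20%): $234612 × 1.2 = $281534.40.
Rounded to the nearest dollar: $281534.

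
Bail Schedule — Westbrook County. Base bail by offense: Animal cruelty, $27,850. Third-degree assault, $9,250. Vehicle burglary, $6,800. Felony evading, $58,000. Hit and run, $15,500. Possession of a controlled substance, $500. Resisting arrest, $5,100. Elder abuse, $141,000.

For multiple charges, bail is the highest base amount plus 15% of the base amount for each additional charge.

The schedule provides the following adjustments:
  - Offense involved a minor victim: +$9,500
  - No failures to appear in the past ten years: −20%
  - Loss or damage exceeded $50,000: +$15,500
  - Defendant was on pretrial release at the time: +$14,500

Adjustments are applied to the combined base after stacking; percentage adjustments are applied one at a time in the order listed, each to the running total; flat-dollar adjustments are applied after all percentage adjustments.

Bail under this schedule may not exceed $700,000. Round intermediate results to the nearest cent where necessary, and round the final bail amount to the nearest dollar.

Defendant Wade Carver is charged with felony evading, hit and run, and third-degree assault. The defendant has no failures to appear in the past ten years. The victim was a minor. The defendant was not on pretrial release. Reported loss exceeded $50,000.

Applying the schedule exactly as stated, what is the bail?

$74,370

Base amounts from the schedule: felony evading $58,000; hit and run $15,500; third-degree assault $9,250.
Stacking rule: highest base plus 15% of each additional charge. Highest is felony evading at $58,000. Additional: $15,500 × 15% = $2,325; $9,250 × 15% = $1,387.50. Combined base = $58,000 + $3,712.50 = $61,712.50.
No failures to appear in the past ten years (−20%): $61,712.50 × 0.8 = $49,370.
Offense involved a minor victim (+$9,500 flat): $49,370 + $9,500 = $58,870.
Loss or damage exceeded $50,000 (+$15,500 flat): $58,870 + $15,500 = $74,370.
$74,370 is within the $700,000 maximum.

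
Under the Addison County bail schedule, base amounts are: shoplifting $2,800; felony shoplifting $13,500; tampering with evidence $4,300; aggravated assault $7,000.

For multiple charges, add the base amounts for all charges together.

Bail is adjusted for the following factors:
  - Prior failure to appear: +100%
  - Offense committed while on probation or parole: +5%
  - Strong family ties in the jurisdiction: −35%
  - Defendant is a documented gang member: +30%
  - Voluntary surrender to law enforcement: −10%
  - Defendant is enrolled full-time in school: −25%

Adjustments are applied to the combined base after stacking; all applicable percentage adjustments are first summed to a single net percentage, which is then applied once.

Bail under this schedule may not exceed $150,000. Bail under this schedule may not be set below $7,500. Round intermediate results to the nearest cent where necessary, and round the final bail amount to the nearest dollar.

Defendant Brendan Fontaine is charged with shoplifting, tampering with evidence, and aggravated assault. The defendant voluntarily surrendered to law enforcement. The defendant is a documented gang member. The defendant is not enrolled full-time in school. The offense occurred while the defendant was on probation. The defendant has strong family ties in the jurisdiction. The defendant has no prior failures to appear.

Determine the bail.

Base amounts from the schedule: shoplifting $2,800; tampering with evidence $4,300; aggravated assault $7,000.
Stacking rule: sum of all bases. $2,800 + $4,300 + $7,000 = $14,100.
Net percentage adjustment: +5% −35% +30% −10% = −10%. $14,100 × 0.9 = $12,690.
$12,690 is within the $150,000 maximum.
$12,690 is at or above the $7,500 minimum.

$12,690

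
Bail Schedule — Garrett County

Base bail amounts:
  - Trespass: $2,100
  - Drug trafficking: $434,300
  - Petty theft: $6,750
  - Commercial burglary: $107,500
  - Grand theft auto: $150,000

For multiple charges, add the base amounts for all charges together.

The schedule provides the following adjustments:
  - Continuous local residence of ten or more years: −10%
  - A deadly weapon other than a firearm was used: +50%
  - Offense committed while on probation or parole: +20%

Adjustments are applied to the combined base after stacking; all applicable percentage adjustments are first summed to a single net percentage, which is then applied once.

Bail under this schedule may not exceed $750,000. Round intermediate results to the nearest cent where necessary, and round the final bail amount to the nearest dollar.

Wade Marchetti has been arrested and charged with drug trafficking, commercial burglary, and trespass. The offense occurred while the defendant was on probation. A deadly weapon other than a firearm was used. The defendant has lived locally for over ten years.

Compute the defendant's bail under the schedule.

$750,000

Base amounts from the schedule: drug trafficking $434,300; commercial burglary $107,500; trespass $2,100.
Stacking rule: sum of all bases. $434,300 + $107,500 + $2,100 = $543,900.
Net percentage adjustment: −10% +50% +20% = +60%. $543,900 × 1.6 = $870,240.
Result $870,240 exceeds the maximum of $750,000; bail is capped at $750,000.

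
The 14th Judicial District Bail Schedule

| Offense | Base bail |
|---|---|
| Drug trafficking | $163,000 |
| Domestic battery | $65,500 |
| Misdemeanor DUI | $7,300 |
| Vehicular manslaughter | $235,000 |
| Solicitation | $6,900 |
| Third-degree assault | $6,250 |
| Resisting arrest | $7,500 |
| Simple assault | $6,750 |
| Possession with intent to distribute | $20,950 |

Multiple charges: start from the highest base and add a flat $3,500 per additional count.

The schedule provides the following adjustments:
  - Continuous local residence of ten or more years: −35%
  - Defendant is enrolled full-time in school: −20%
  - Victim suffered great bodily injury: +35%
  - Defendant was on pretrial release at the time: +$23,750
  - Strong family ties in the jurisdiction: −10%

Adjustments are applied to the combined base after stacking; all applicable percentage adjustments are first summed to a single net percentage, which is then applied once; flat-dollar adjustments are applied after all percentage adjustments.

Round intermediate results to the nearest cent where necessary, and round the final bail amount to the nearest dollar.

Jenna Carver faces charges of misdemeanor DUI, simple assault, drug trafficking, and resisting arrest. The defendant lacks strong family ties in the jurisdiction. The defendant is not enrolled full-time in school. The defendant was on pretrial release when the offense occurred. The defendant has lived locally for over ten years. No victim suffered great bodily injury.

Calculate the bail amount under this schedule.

Base amounts from the schedule: misdemeanor DUI $7,300; simple assault $6,750; drug trafficking $163,000; resisting arrest $7,500.
Stacking rule: highest base plus $3,500 per additional charge. Highest is drug trafficking at $163,000; 3 additional charges → +$10,500. Combined base = $173,500.
Continuous local residence of ten or more years (−35%): $173,500 × 0.65 = $112,775.
Defendant was on pretrial release at the time (+$23,750 flat): $112,775 + $23,750 = $136,525.

$136,525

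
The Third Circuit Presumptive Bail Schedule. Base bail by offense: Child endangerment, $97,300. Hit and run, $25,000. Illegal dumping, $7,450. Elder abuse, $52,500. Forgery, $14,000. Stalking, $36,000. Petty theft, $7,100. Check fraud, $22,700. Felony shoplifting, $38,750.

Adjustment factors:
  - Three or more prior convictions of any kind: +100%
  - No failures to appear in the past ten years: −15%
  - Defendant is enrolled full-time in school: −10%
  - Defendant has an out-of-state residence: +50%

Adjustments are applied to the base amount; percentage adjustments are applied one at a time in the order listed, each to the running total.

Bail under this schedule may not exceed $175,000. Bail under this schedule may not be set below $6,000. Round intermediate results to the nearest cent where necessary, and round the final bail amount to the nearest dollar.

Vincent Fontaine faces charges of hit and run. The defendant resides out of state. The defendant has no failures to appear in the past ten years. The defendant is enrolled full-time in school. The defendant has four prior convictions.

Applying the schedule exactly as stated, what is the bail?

$57,375

Base amounts from the schedule: hit and run $25,000.
Single charge. Combined base = $25,000.
Three or more prior convictions of any kind (+100%): $25,000 × 2 = $50,000.
No failures to appear in the past ten years (−15%): $50,000 × 0.85 = $42,500.
Defendant is enrolled full-time in school (−10%): $42,500 × 0.9 = $38,250.
Defendant has an out-of-state residence (+50%): $38,250 × 1.5 = $57,375.
$57,375 is within the $175,000 maximum.
$57,375 is at or above the $6,000 minimum.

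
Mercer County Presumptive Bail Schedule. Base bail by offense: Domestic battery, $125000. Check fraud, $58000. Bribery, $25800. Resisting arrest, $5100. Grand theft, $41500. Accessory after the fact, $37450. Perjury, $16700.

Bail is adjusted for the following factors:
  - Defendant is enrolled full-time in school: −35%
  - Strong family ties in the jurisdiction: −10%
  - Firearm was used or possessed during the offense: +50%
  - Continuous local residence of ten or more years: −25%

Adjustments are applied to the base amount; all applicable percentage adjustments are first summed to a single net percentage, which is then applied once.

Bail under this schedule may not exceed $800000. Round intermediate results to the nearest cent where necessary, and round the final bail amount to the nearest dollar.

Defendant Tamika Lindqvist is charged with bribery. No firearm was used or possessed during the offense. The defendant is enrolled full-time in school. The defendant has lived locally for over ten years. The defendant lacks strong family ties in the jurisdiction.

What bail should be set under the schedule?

Base amounts from the schedule: bribery $25800.
Single charge. Combined base = $25800.
Net percentage adjustment: −35% −25% = −60%. $25800 × 0.4 = $10320.
$10320 is within the $800000 maximum.

$10320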